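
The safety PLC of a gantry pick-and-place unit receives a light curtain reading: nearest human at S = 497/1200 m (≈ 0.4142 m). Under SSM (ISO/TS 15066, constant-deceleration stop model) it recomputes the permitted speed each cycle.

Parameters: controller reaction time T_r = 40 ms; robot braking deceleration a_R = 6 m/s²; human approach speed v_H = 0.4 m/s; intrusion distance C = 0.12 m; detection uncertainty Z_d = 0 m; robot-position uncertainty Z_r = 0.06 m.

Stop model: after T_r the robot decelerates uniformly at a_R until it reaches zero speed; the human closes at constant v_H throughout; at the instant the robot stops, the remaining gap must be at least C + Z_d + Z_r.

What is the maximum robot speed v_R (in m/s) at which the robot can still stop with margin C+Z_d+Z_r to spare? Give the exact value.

v_R_max = 11/10 m/s = 1.1000 m/s

collect terms ⇒ (1/12)·v_R² + (8/75)·v_R + (-1309/6000) = 0
  disc = (8/75)² − 4·(1/12)·(-1309/6000) = 841/10000 ; √disc = 29/100
  v_R = (−(8/75) + 29/100) / (2·(1/12)) = 11/10 m/s
check:
stop time T_s = (11/10)/6 = 0.1833 s
robot in T_r: 1.1000·0.0400 = 0.0440 m
braking distance = 1.1000²/(2·6.0000) = 0.1008 m
person approaches 0.4000·(0.0400+0.1833) = 0.0893 m
margins: 0.1200+0.0000+0.0600 = 0.1800 m
sum ≈ 0.0440+0.1008+0.0893+0.1800 ≈ 0.4142 m = S ✓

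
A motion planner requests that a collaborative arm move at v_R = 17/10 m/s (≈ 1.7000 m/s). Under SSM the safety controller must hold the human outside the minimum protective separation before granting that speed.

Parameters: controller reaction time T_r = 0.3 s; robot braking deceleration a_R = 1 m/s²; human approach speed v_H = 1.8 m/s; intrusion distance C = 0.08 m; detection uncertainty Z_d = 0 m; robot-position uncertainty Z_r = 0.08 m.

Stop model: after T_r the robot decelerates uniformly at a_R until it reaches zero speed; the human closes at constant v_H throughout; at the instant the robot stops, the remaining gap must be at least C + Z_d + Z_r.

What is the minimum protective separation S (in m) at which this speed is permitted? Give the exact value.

S_min = 1143/200 m = 5.7150 m

braking lasts T_s = (17/10)/1 = 1.7000 s
robot covers v_R·T_r = 1.7000·0.3000 = 0.5100 m before braking
braking distance = 1.7000²/(2·1.0000) = 1.4450 m
person approaches 1.8000·(0.3000+1.7000) = 3.6000 m
residual clearance needed = 0.0800+0.0000+0.0800 = 0.1600 m
S_min ≈ 0.5100+1.4450+3.6000+0.1600  ⇒  S_min = 1143/200 m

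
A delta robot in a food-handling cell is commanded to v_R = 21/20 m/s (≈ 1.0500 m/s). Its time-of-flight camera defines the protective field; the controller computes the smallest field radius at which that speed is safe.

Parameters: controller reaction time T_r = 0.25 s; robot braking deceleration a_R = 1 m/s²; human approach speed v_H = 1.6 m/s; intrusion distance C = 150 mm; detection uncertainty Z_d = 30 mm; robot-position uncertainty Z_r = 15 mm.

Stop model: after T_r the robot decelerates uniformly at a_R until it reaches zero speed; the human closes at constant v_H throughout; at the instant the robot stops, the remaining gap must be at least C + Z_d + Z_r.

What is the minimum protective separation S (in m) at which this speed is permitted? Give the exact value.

stop time T_s = (21/20)/1 = 1.0500 s
robot in T_r: 1.0500·0.2500 = 0.2625 m
robot under decel: 1.0500²/(2·1.0000) = 0.5513 m
human closes 1.6000·1.3000 = 2.0800 m
margins: 0.1500+0.0300+0.0150 = 0.1950 m
S_min ≈ 0.2625+0.5513+2.0800+0.1950  ⇒  S_min = 2471/800 m

S_min = 2471/800 m = 3.0888 m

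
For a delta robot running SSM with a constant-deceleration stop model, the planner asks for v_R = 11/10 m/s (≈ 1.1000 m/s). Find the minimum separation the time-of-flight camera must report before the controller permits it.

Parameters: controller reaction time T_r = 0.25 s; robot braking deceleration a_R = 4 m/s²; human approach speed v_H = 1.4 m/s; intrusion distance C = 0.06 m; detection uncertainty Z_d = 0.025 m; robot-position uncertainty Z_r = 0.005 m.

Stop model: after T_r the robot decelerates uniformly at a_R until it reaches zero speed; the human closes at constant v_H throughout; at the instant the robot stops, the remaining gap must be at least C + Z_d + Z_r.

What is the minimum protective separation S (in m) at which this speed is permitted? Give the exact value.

S_min = 1001/800 m = 1.2512 m

braking lasts T_s = (11/10)/4 = 0.2750 s
reaction-phase robot travel = 1.1000·0.2500 = 0.2750 m
braking distance = 1.1000²/(2·4.0000) = 0.1512 m
person approaches 1.4000·(0.2500+0.2750) = 0.7350 m
residual clearance needed = 0.0600+0.0250+0.0050 = 0.0900 m
S_min ≈ 0.2750+0.1512+0.7350+0.0900  ⇒  S_min = 1001/800 m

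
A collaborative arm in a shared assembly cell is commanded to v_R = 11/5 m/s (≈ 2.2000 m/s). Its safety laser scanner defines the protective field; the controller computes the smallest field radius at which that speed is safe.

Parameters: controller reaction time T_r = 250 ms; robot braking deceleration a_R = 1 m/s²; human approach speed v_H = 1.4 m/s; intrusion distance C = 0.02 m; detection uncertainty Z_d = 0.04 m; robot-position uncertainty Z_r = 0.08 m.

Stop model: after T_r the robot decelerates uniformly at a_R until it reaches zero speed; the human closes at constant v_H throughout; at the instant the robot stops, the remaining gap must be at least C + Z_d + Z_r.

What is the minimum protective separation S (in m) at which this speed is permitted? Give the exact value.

T_s = v_R/a_R = (11/5)/1 = 2.2000 s
reaction-phase robot travel = 2.2000·0.2500 = 0.5500 m
robot covers 2.2000·2.2000 − ½·1.0000·2.2000² = 2.4200 m while stopping
person approaches 1.4000·(0.2500+2.2000) = 3.4300 m
margins: 0.0200+0.0400+0.0800 = 0.1400 m
S_min ≈ 0.5500+2.4200+3.4300+0.1400  ⇒  S_min = 327/50 m

S_min = 327/50 m = 6.5400 m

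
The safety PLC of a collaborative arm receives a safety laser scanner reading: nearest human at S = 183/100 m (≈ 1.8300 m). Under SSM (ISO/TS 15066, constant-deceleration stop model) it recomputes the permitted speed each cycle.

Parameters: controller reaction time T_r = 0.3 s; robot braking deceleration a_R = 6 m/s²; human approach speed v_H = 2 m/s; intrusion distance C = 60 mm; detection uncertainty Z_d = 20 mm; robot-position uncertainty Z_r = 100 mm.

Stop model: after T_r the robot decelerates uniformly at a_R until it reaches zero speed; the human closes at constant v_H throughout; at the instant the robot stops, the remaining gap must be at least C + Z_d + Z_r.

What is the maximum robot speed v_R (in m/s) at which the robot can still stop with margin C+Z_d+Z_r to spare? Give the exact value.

at the boundary: (1/12)·v² + (19/30)·v + (-21/20) = 0
  disc = (19/30)² − 4·(1/12)·(-21/20) = 169/225 ; √disc = 13/15
  v_R = (−(19/30) + 13/15) / (2·(1/12)) = 7/5 m/s
check:
T_s = v_R/a_R = (7/5)/6 = 0.2333 s
robot in T_r: 1.4000·0.3000 = 0.4200 m
braking distance = 1.4000²/(2·6.0000) = 0.1633 m
person approaches 2.0000·(0.3000+0.2333) = 1.0667 m
residual clearance needed = 0.0600+0.0200+0.1000 = 0.1800 m
sum ≈ 0.4200+0.1633+1.0667+0.1800 ≈ 1.8300 m = S ✓

v_R_max = 7/5 m/s = 1.4000 m/s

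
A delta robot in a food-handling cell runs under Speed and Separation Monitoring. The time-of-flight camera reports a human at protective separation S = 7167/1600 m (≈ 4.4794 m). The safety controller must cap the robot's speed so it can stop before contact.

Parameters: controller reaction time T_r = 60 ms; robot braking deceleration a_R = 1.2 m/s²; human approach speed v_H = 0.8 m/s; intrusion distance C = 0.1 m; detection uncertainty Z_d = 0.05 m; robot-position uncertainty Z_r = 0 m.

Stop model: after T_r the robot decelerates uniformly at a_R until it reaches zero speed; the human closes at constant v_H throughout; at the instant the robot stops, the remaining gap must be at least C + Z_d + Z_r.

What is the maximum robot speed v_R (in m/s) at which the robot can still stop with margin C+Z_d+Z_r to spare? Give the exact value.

v_R_max = 49/20 m/s = 2.4500 m/s

collect terms ⇒ (5/12)·v_R² + (109/150)·v_R + (-34251/8000) = 0
  disc = (109/150)² − 4·(5/12)·(-34251/8000) = 2758921/360000 ; √disc = 1661/600
  v_R = (−(109/150) + 1661/600) / (2·(5/12)) = 49/20 m/s
check:
stop time T_s = (49/20)/(6/5) = 2.0417 s
reaction-phase robot travel = 2.4500·0.0600 = 0.1470 m
robot under decel: 2.4500²/(2·1.2000) = 2.5010 m
person approaches 0.8000·(0.0600+2.0417) = 1.6813 m
C+Z_d+Z_r = 0.1000+0.0500+0.0000 = 0.1500 m
sum ≈ 0.1470+2.5010+1.6813+0.1500 ≈ 4.4794 m = S ✓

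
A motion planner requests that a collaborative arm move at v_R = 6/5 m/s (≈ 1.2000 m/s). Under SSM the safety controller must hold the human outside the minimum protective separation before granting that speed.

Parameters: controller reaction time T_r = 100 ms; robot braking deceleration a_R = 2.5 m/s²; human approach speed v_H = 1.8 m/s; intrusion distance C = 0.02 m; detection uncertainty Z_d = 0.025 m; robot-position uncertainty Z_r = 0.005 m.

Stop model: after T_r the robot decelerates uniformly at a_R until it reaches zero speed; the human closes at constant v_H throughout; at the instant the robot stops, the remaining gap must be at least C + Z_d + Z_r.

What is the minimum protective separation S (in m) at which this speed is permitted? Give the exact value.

S_min = 751/500 m = 1.5020 m

braking lasts T_s = (6/5)/(5/2) = 0.4800 s
reaction-phase robot travel = 1.2000·0.1000 = 0.1200 m
braking distance = 1.2000²/(2·2.5000) = 0.2880 m
human over T_r+T_s: 1.8000·(0.1000+0.4800) = 1.0440 m
residual clearance needed = 0.0200+0.0250+0.0050 = 0.0500 m
S_min ≈ 0.1200+0.2880+1.0440+0.0500  ⇒  S_min = 751/500 m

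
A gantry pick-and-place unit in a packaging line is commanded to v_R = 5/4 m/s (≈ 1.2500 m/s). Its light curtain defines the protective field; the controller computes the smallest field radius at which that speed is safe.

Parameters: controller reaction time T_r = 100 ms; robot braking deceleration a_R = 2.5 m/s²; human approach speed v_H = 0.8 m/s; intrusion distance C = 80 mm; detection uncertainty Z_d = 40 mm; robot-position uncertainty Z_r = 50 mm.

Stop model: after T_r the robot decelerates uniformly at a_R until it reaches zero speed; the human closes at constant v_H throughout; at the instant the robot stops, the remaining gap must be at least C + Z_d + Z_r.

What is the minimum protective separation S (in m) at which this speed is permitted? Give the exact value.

T_s = v_R/a_R = (5/4)/(5/2) = 0.5000 s
robot in T_r: 1.2500·0.1000 = 0.1250 m
robot under decel: 1.2500²/(2·2.5000) = 0.3125 m
human closes 0.8000·0.6000 = 0.4800 m
residual clearance needed = 0.0800+0.0400+0.0500 = 0.1700 m
S_min ≈ 0.1250+0.3125+0.4800+0.1700  ⇒  S_min = 87/80 m

S_min = 87/80 m = 1.0875 m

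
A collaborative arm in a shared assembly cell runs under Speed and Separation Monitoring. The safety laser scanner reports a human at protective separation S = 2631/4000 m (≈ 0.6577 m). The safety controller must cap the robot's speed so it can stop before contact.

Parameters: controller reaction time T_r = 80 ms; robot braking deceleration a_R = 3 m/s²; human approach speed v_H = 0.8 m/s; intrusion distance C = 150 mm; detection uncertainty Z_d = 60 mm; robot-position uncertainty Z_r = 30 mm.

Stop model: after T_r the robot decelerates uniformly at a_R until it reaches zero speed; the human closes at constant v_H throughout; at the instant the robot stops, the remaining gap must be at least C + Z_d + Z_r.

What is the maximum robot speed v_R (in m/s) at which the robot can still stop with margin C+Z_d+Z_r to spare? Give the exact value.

v_R_max = 3/4 m/s = 0.7500 m/s

at the boundary: (1/6)·v² + (26/75)·v + (-283/800) = 0
  disc = (26/75)² − 4·(1/6)·(-283/800) = 32041/90000 ; √disc = 179/300
  v_R = (−(26/75) + 179/300) / (2·(1/6)) = 3/4 m/s
check:
braking lasts T_s = (3/4)/3 = 0.2500 s
robot covers v_R·T_r = 0.7500·0.0800 = 0.0600 m before braking
braking distance = 0.7500²/(2·3.0000) = 0.0938 m
human closes 0.8000·0.3300 = 0.2640 m
residual clearance needed = 0.1500+0.0600+0.0300 = 0.2400 m
sum ≈ 0.0600+0.0938+0.2640+0.2400 ≈ 0.6577 m = S ✓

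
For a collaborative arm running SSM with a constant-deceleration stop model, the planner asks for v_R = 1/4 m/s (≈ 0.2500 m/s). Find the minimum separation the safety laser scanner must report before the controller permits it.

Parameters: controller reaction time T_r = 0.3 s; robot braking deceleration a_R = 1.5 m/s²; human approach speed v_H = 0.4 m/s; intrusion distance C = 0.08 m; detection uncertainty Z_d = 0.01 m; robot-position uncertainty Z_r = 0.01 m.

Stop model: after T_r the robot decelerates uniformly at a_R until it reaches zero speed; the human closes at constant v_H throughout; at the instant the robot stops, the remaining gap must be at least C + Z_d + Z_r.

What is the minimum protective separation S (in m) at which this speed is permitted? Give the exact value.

S_min = 153/400 m = 0.3825 m

braking lasts T_s = (1/4)/(3/2) = 0.1667 s
robot in T_r: 0.2500·0.3000 = 0.0750 m
robot under decel: 0.2500²/(2·1.5000) = 0.0208 m
human over T_r+T_s: 0.4000·(0.3000+0.1667) = 0.1867 m
residual clearance needed = 0.0800+0.0100+0.0100 = 0.1000 m
S_min ≈ 0.0750+0.0208+0.1867+0.1000  ⇒  S_min = 153/400 m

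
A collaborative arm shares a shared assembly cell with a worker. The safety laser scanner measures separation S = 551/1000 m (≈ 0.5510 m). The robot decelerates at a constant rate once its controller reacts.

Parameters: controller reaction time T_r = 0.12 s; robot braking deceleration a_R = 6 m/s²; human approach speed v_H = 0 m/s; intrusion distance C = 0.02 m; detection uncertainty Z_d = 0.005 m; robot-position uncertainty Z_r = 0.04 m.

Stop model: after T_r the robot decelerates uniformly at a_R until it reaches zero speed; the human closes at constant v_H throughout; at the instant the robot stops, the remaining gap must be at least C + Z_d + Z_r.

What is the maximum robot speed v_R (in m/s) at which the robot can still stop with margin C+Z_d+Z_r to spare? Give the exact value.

collect terms ⇒ (1/12)·v_R² + (3/25)·v_R + (-243/500) = 0
  disc = (3/25)² − 4·(1/12)·(-243/500) = 441/2500 ; √disc = 21/50
  v_R = (−(3/25) + 21/50) / (2·(1/12)) = 9/5 m/s
check:
stop time T_s = (9/5)/6 = 0.3000 s
robot covers v_R·T_r = 1.8000·0.1200 = 0.2160 m before braking
robot under decel: 1.8000²/(2·6.0000) = 0.2700 m
human closes 0.0000·0.4200 = 0.0000 m
C+Z_d+Z_r = 0.0200+0.0050+0.0400 = 0.0650 m
sum ≈ 0.2160+0.2700+0.0000+0.0650 ≈ 0.5510 m = S ✓

v_R_max = 9/5 m/s = 1.8000 m/s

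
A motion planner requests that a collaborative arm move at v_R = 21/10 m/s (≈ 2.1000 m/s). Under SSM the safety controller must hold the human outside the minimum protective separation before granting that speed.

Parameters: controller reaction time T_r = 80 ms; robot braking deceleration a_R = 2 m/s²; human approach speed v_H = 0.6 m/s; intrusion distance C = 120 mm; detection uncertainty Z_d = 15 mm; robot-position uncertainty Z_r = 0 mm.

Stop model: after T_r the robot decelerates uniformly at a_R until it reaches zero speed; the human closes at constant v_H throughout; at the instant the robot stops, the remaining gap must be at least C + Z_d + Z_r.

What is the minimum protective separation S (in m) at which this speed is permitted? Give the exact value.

S_min = 4167/2000 m = 2.0835 m

braking lasts T_s = (21/10)/2 = 1.0500 s
reaction-phase robot travel = 2.1000·0.0800 = 0.1680 m
robot covers 2.1000·1.0500 − ½·2.0000·1.0500² = 1.1025 m while stopping
human over T_r+T_s: 0.6000·(0.0800+1.0500) = 0.6780 m
margins: 0.1200+0.0150+0.0000 = 0.1350 m
S_min ≈ 0.1680+1.1025+0.6780+0.1350  ⇒  S_min = 4167/2000 m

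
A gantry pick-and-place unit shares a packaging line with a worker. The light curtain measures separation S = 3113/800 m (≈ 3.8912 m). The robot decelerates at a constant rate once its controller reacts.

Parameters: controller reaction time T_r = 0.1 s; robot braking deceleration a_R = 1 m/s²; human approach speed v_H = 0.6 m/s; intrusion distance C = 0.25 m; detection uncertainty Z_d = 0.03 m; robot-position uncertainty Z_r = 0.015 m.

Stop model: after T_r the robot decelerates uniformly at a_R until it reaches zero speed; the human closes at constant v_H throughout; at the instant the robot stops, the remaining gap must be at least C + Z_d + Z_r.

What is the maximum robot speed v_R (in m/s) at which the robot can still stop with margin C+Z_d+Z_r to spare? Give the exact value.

v_R_max = 41/20 m/s = 2.0500 m/s

quadratic (1/2)·v² + (7/10)·v + (-2829/800) = 0
  disc = (7/10)² − 4·(1/2)·(-2829/800) = 121/16 ; √disc = 11/4
  v_R = (−(7/10) + 11/4) / (2·(1/2)) = 41/20 m/s
check:
T_s = v_R/a_R = (41/20)/1 = 2.0500 s
robot in T_r: 2.0500·0.1000 = 0.2050 m
robot covers 2.0500·2.0500 − ½·1.0000·2.0500² = 2.1012 m while stopping
person approaches 0.6000·(0.1000+2.0500) = 1.2900 m
margins: 0.2500+0.0300+0.0150 = 0.2950 m
sum ≈ 0.2050+2.1012+1.2900+0.2950 ≈ 3.8912 m = S ✓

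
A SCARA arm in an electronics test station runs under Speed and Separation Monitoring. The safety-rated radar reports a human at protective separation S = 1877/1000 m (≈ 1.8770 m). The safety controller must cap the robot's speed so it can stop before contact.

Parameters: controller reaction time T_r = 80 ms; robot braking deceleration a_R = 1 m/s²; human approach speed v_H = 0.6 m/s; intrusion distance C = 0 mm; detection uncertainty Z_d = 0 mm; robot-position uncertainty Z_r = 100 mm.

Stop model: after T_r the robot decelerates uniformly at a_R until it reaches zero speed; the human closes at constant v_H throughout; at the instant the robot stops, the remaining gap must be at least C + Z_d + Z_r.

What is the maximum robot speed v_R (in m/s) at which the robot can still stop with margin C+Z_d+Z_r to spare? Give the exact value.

v_R_max = 13/10 m/s = 1.3000 m/s

at the boundary: (1/2)·v² + (17/25)·v + (-1729/1000) = 0
  disc = (17/25)² − 4·(1/2)·(-1729/1000) = 9801/2500 ; √disc = 99/50
  v_R = (−(17/25) + 99/50) / (2·(1/2)) = 13/10 m/s
check:
stop time T_s = (13/10)/1 = 1.3000 s
reaction-phase robot travel = 1.3000·0.0800 = 0.1040 m
robot under decel: 1.3000²/(2·1.0000) = 0.8450 m
human closes 0.6000·1.3800 = 0.8280 m
residual clearance needed = 0.0000+0.0000+0.1000 = 0.1000 m
sum ≈ 0.1040+0.8450+0.8280+0.1000 ≈ 1.8770 m = S ✓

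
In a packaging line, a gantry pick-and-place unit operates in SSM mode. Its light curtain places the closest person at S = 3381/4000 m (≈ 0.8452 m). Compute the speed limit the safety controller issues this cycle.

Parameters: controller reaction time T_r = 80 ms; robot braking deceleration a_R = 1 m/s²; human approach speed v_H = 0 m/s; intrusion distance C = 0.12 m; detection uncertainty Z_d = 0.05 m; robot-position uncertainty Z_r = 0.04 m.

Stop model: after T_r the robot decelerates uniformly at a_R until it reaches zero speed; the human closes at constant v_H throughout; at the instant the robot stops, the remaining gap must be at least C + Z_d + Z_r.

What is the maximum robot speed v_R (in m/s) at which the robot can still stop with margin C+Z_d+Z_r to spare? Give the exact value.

v_R_max = 21/20 m/s = 1.0500 m/s

quadratic (1/2)·v² + (2/25)·v + (-2541/4000) = 0
  disc = (2/25)² − 4·(1/2)·(-2541/4000) = 12769/10000 ; √disc = 113/100
  v_R = (−(2/25) + 113/100) / (2·(1/2)) = 21/20 m/s
check:
T_s = v_R/a_R = (21/20)/1 = 1.0500 s
robot in T_r: 1.0500·0.0800 = 0.0840 m
braking distance = 1.0500²/(2·1.0000) = 0.5513 m
person approaches 0.0000·(0.0800+1.0500) = 0.0000 m
C+Z_d+Z_r = 0.1200+0.0500+0.0400 = 0.2100 m
sum ≈ 0.0840+0.5513+0.0000+0.2100 ≈ 0.8452 m = S ✓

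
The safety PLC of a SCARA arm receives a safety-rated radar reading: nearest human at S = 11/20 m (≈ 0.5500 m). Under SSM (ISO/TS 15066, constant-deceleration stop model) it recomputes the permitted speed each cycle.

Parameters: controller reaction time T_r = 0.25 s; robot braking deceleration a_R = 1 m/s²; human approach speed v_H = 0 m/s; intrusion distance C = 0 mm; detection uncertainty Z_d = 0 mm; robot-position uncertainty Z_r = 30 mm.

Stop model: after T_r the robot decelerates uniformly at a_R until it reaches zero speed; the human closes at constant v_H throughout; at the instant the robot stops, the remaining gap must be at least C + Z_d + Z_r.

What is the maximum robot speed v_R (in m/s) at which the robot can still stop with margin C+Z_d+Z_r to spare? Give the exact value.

v_R_max = 4/5 m/s = 0.8000 m/s

quadratic (1/2)·v² + (1/4)·v + (-13/25) = 0
  disc = (1/4)² − 4·(1/2)·(-13/25) = 441/400 ; √disc = 21/20
  v_R = (−(1/4) + 21/20) / (2·(1/2)) = 4/5 m/s
check:
braking lasts T_s = (4/5)/1 = 0.8000 s
robot covers v_R·T_r = 0.8000·0.2500 = 0.2000 m before braking
robot under decel: 0.8000²/(2·1.0000) = 0.3200 m
human over T_r+T_s: 0.0000·(0.2500+0.8000) = 0.0000 m
C+Z_d+Z_r = 0.0000+0.0000+0.0300 = 0.0300 m
sum ≈ 0.2000+0.3200+0.0000+0.0300 ≈ 0.5500 m = S ✓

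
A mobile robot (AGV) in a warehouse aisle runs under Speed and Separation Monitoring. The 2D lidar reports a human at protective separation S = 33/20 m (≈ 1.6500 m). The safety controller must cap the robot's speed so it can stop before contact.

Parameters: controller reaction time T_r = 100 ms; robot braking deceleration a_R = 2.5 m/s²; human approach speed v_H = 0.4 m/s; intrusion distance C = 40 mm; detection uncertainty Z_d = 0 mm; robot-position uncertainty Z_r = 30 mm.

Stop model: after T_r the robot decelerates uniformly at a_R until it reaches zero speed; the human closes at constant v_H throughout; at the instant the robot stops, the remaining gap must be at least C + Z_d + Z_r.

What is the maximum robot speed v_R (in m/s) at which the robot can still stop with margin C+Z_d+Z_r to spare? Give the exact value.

quadratic (1/5)·v² + (13/50)·v + (-77/50) = 0
  disc = (13/50)² − 4·(1/5)·(-77/50) = 3249/2500 ; √disc = 57/50
  v_R = (−(13/50) + 57/50) / (2·(1/5)) = 11/5 m/s
check:
braking lasts T_s = (11/5)/(5/2) = 0.8800 s
robot covers v_R·T_r = 2.2000·0.1000 = 0.2200 m before braking
robot under decel: 2.2000²/(2·2.5000) = 0.9680 m
human closes 0.4000·0.9800 = 0.3920 m
C+Z_d+Z_r = 0.0400+0.0000+0.0300 = 0.0700 m
sum ≈ 0.2200+0.9680+0.3920+0.0700 ≈ 1.6500 m = S ✓

v_R_max = 11/5 m/s = 2.2000 m/s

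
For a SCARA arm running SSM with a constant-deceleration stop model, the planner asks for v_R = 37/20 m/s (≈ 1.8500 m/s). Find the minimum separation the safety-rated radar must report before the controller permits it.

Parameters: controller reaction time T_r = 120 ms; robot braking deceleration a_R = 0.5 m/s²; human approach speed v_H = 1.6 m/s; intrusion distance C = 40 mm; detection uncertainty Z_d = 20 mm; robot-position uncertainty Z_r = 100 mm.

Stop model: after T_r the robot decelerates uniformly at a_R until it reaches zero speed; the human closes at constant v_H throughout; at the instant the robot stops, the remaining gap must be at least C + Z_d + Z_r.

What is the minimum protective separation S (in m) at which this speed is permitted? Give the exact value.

S_min = 19833/2000 m = 9.9165 m

braking lasts T_s = (37/20)/(1/2) = 3.7000 s
robot in T_r: 1.8500·0.1200 = 0.2220 m
robot covers 1.8500·3.7000 − ½·0.5000·3.7000² = 3.4225 m while stopping
human closes 1.6000·3.8200 = 6.1120 m
residual clearance needed = 0.0400+0.0200+0.1000 = 0.1600 m
S_min ≈ 0.2220+3.4225+6.1120+0.1600  ⇒  S_min = 19833/2000 m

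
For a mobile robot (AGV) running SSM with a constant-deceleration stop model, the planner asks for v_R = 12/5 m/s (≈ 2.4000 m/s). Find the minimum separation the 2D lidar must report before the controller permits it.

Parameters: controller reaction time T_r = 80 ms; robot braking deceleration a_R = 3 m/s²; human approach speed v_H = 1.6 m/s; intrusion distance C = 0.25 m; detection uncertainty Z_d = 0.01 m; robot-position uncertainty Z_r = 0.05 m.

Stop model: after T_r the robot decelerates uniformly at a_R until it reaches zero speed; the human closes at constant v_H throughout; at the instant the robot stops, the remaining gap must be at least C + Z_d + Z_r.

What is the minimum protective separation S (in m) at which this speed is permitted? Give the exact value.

S_min = 287/100 m = 2.8700 m

stop time T_s = (12/5)/3 = 0.8000 s
robot in T_r: 2.4000·0.0800 = 0.1920 m
robot covers 2.4000·0.8000 − ½·3.0000·0.8000² = 0.9600 m while stopping
human over T_r+T_s: 1.6000·(0.0800+0.8000) = 1.4080 m
C+Z_d+Z_r = 0.2500+0.0100+0.0500 = 0.3100 m
S_min ≈ 0.1920+0.9600+1.4080+0.3100  ⇒  S_min = 287/100 m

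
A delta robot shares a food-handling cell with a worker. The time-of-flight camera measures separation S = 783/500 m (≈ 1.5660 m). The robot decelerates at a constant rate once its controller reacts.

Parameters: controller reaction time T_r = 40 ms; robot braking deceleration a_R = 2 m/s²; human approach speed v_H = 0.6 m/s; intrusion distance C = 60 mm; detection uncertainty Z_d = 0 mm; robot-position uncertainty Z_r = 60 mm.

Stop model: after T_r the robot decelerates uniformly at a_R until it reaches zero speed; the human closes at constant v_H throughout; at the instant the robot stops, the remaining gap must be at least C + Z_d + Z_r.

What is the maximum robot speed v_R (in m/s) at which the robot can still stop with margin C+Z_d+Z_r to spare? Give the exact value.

at the boundary: (1/4)·v² + (17/50)·v + (-711/500) = 0
  disc = (17/50)² − 4·(1/4)·(-711/500) = 961/625 ; √disc = 31/25
  v_R = (−(17/50) + 31/25) / (2·(1/4)) = 9/5 m/s
check:
braking lasts T_s = (9/5)/2 = 0.9000 s
robot covers v_R·T_r = 1.8000·0.0400 = 0.0720 m before braking
robot under decel: 1.8000²/(2·2.0000) = 0.8100 m
human over T_r+T_s: 0.6000·(0.0400+0.9000) = 0.5640 m
margins: 0.0600+0.0000+0.0600 = 0.1200 m
sum ≈ 0.0720+0.8100+0.5640+0.1200 ≈ 1.5660 m = S ✓

v_R_max = 9/5 m/s = 1.8000 m/s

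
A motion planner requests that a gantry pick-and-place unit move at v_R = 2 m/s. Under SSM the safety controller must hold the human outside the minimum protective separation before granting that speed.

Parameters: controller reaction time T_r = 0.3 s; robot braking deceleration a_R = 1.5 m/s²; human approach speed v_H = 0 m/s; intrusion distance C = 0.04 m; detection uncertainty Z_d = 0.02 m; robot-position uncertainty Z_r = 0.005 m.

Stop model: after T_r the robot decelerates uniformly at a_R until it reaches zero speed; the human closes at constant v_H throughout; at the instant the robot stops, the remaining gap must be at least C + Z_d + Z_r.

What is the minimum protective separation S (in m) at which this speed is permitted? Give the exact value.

S_min = 1199/600 m = 1.9983 m

braking lasts T_s = 2/(3/2) = 1.3333 s
robot covers v_R·T_r = 2.0000·0.3000 = 0.6000 m before braking
robot covers 2.0000·1.3333 − ½·1.5000·1.3333² = 1.3333 m while stopping
person approaches 0.0000·(0.3000+1.3333) = 0.0000 m
residual clearance needed = 0.0400+0.0200+0.0050 = 0.0650 m
S_min ≈ 0.6000+1.3333+0.0000+0.0650  ⇒  S_min = 1199/600 m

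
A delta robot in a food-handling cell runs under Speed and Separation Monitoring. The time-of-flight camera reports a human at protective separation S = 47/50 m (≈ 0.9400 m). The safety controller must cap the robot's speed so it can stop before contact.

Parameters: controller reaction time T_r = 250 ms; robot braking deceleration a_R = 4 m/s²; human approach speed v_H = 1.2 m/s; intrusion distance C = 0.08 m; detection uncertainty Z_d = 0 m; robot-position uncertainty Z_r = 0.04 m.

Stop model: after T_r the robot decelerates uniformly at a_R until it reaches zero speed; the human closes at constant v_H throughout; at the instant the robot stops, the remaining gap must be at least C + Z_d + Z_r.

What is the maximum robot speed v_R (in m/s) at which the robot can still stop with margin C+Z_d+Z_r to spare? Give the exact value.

quadratic (1/8)·v² + (11/20)·v + (-13/25) = 0
  disc = (11/20)² − 4·(1/8)·(-13/25) = 9/16 ; √disc = 3/4
  v_R = (−(11/20) + 3/4) / (2·(1/8)) = 4/5 m/s
check:
T_s = v_R/a_R = (4/5)/4 = 0.2000 s
robot in T_r: 0.8000·0.2500 = 0.2000 m
braking distance = 0.8000²/(2·4.0000) = 0.0800 m
human closes 1.2000·0.4500 = 0.5400 m
margins: 0.0800+0.0000+0.0400 = 0.1200 m
sum ≈ 0.2000+0.0800+0.5400+0.1200 ≈ 0.9400 m = S ✓

v_R_max = 4/5 m/s = 0.8000 m/s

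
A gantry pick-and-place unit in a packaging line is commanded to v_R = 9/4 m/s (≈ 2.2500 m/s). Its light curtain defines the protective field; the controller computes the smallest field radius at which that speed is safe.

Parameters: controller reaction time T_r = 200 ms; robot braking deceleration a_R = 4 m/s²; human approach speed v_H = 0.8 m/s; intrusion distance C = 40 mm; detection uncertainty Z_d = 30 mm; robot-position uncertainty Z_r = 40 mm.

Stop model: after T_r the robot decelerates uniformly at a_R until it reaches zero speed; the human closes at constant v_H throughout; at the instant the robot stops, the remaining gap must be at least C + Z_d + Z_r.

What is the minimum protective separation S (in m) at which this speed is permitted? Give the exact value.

braking lasts T_s = (9/4)/4 = 0.5625 s
robot covers v_R·T_r = 2.2500·0.2000 = 0.4500 m before braking
robot under decel: 2.2500²/(2·4.0000) = 0.6328 m
human over T_r+T_s: 0.8000·(0.2000+0.5625) = 0.6100 m
margins: 0.0400+0.0300+0.0400 = 0.1100 m
S_min ≈ 0.4500+0.6328+0.6100+0.1100  ⇒  S_min = 5769/3200 m

S_min = 5769/3200 m = 1.8028 m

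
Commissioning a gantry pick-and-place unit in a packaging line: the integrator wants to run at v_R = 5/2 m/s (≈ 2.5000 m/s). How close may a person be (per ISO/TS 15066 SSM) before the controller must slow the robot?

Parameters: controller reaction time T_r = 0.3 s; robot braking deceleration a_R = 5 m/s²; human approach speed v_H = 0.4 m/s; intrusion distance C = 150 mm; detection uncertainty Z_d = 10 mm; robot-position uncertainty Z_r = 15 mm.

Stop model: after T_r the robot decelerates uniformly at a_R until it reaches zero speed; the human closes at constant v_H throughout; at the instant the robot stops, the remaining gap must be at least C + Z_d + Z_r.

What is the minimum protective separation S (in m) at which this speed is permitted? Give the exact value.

braking lasts T_s = (5/2)/5 = 0.5000 s
robot covers v_R·T_r = 2.5000·0.3000 = 0.7500 m before braking
robot covers 2.5000·0.5000 − ½·5.0000·0.5000² = 0.6250 m while stopping
human closes 0.4000·0.8000 = 0.3200 m
residual clearance needed = 0.1500+0.0100+0.0150 = 0.1750 m
S_min ≈ 0.7500+0.6250+0.3200+0.1750  ⇒  S_min = 187/100 m

S_min = 187/100 m = 1.8700 m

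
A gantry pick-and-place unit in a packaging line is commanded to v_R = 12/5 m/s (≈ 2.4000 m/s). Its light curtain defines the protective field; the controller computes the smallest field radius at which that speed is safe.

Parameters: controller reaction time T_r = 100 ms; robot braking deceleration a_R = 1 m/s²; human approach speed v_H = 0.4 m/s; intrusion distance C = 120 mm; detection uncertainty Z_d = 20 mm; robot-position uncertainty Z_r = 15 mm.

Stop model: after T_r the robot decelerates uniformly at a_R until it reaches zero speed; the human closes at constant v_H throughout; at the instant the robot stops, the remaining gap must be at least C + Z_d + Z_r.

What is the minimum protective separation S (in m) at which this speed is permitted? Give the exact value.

stop time T_s = (12/5)/1 = 2.4000 s
robot covers v_R·T_r = 2.4000·0.1000 = 0.2400 m before braking
robot under decel: 2.4000²/(2·1.0000) = 2.8800 m
human over T_r+T_s: 0.4000·(0.1000+2.4000) = 1.0000 m
residual clearance needed = 0.1200+0.0200+0.0150 = 0.1550 m
S_min ≈ 0.2400+2.8800+1.0000+0.1550  ⇒  S_min = 171/40 m

S_min = 171/40 m = 4.2750 m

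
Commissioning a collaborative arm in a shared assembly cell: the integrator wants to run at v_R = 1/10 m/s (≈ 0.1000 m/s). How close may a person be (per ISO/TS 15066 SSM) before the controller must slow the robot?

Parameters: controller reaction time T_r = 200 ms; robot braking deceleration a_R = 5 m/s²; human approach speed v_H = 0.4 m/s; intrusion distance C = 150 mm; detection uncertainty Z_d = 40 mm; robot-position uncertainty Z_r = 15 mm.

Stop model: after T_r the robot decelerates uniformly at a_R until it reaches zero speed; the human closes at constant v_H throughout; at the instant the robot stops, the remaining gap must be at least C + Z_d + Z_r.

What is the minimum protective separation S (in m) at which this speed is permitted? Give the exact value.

T_s = v_R/a_R = (1/10)/5 = 0.0200 s
robot covers v_R·T_r = 0.1000·0.2000 = 0.0200 m before braking
robot under decel: 0.1000²/(2·5.0000) = 0.0010 m
human over T_r+T_s: 0.4000·(0.2000+0.0200) = 0.0880 m
residual clearance needed = 0.1500+0.0400+0.0150 = 0.2050 m
S_min ≈ 0.0200+0.0010+0.0880+0.2050  ⇒  S_min = 157/500 m

S_min = 157/500 m = 0.3140 m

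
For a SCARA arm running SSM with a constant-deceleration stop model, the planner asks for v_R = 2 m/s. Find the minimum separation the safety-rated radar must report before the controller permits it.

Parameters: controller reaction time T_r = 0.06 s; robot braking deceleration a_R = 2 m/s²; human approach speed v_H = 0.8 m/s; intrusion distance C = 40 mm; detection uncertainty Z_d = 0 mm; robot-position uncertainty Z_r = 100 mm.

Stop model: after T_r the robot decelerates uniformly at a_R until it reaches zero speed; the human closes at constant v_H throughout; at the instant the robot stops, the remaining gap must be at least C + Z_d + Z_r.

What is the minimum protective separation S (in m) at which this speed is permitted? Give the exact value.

stop time T_s = 2/2 = 1.0000 s
reaction-phase robot travel = 2.0000·0.0600 = 0.1200 m
robot under decel: 2.0000²/(2·2.0000) = 1.0000 m
person approaches 0.8000·(0.0600+1.0000) = 0.8480 m
residual clearance needed = 0.0400+0.0000+0.1000 = 0.1400 m
S_min ≈ 0.1200+1.0000+0.8480+0.1400  ⇒  S_min = 527/250 m

S_min = 527/250 m = 2.1080 m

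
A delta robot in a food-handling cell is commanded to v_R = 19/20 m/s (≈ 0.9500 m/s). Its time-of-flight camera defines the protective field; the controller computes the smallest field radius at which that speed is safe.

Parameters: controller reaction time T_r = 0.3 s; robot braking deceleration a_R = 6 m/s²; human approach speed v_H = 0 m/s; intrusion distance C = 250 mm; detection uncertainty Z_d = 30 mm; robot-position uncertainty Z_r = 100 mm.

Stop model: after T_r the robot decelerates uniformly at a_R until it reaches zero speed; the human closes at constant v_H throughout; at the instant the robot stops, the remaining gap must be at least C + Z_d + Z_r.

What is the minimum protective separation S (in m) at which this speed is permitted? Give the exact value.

S_min = 3553/4800 m = 0.7402 m

T_s = v_R/a_R = (19/20)/6 = 0.1583 s
robot covers v_R·T_r = 0.9500·0.3000 = 0.2850 m before braking
braking distance = 0.9500²/(2·6.0000) = 0.0752 m
human over T_r+T_s: 0.0000·(0.3000+0.1583) = 0.0000 m
residual clearance needed = 0.2500+0.0300+0.1000 = 0.3800 m
S_min ≈ 0.2850+0.0752+0.0000+0.3800  ⇒  S_min = 3553/4800 m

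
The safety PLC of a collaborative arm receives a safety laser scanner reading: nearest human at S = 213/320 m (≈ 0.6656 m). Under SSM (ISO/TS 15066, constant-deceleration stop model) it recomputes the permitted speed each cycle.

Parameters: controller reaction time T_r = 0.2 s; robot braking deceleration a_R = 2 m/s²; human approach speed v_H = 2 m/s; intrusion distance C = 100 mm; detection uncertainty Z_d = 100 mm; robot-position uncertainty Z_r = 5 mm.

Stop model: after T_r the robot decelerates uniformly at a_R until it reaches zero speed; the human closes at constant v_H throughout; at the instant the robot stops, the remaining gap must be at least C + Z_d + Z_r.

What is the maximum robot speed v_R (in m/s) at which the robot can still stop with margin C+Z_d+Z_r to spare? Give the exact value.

v_R_max = 1/20 m/s = 0.0500 m/s

collect terms ⇒ (1/4)·v_R² + (6/5)·v_R + (-97/1600) = 0
  disc = (6/5)² − 4·(1/4)·(-97/1600) = 2401/1600 ; √disc = 49/40
  v_R = (−(6/5) + 49/40) / (2·(1/4)) = 1/20 m/s
check:
braking lasts T_s = (1/20)/2 = 0.0250 s
robot in T_r: 0.0500·0.2000 = 0.0100 m
robot under decel: 0.0500²/(2·2.0000) = 0.0006 m
person approaches 2.0000·(0.2000+0.0250) = 0.4500 m
residual clearance needed = 0.1000+0.1000+0.0050 = 0.2050 m
sum ≈ 0.0100+0.0006+0.4500+0.2050 ≈ 0.6656 m = S ✓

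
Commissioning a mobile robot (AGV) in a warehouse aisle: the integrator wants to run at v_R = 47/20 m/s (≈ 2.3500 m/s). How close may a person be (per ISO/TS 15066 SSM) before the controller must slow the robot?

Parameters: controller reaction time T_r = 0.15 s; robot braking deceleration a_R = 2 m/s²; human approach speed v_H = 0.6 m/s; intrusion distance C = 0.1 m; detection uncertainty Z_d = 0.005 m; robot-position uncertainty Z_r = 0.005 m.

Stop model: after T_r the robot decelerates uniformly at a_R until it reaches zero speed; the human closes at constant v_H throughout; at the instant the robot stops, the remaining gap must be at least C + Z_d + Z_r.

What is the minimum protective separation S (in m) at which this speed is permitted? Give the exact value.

S_min = 4221/1600 m = 2.6381 m

braking lasts T_s = (47/20)/2 = 1.1750 s
robot covers v_R·T_r = 2.3500·0.1500 = 0.3525 m before braking
robot under decel: 2.3500²/(2·2.0000) = 1.3806 m
person approaches 0.6000·(0.1500+1.1750) = 0.7950 m
residual clearance needed = 0.1000+0.0050+0.0050 = 0.1100 m
S_min ≈ 0.3525+1.3806+0.7950+0.1100  ⇒  S_min = 4221/1600 m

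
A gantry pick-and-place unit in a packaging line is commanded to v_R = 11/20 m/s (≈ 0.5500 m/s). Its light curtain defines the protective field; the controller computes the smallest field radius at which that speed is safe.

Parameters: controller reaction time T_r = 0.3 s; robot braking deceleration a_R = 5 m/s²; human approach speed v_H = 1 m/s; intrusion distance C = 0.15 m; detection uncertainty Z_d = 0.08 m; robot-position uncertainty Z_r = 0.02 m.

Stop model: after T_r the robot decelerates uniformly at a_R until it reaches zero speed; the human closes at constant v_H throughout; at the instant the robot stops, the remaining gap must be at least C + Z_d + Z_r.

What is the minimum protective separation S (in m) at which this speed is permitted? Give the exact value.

S_min = 3421/4000 m = 0.8552 m

braking lasts T_s = (11/20)/5 = 0.1100 s
robot covers v_R·T_r = 0.5500·0.3000 = 0.1650 m before braking
robot under decel: 0.5500²/(2·5.0000) = 0.0302 m
person approaches 1.0000·(0.3000+0.1100) = 0.4100 m
C+Z_d+Z_r = 0.1500+0.0800+0.0200 = 0.2500 m
S_min ≈ 0.1650+0.0302+0.4100+0.2500  ⇒  S_min = 3421/4000 m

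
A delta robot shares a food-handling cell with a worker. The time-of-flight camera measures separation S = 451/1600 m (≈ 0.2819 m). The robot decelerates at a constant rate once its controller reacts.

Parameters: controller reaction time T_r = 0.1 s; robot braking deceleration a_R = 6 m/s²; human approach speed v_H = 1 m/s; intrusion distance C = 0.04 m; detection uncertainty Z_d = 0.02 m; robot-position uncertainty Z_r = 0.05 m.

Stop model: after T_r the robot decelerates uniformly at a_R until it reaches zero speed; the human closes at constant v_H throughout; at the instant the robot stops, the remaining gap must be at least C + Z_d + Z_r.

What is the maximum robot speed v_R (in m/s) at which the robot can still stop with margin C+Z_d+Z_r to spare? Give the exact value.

collect terms ⇒ (1/12)·v_R² + (4/15)·v_R + (-23/320) = 0
  disc = (4/15)² − 4·(1/12)·(-23/320) = 1369/14400 ; √disc = 37/120
  v_R = (−(4/15) + 37/120) / (2·(1/12)) = 1/4 m/s
check:
braking lasts T_s = (1/4)/6 = 0.0417 s
robot covers v_R·T_r = 0.2500·0.1000 = 0.0250 m before braking
braking distance = 0.2500²/(2·6.0000) = 0.0052 m
human over T_r+T_s: 1.0000·(0.1000+0.0417) = 0.1417 m
residual clearance needed = 0.0400+0.0200+0.0500 = 0.1100 m
sum ≈ 0.0250+0.0052+0.1417+0.1100 ≈ 0.2819 m = S ✓

v_R_max = 1/4 m/s = 0.2500 m/s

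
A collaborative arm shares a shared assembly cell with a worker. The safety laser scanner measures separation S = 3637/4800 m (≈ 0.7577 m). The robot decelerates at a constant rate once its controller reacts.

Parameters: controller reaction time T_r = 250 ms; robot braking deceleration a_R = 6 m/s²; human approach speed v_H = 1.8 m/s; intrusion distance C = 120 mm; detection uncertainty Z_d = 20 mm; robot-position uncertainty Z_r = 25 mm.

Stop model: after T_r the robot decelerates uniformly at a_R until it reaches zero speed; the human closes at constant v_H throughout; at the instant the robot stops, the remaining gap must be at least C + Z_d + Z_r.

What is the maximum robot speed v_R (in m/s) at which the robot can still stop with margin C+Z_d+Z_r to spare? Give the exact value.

collect terms ⇒ (1/12)·v_R² + (11/20)·v_R + (-137/960) = 0
  disc = (11/20)² − 4·(1/12)·(-137/960) = 5041/14400 ; √disc = 71/120
  v_R = (−(11/20) + 71/120) / (2·(1/12)) = 1/4 m/s
check:
T_s = v_R/a_R = (1/4)/6 = 0.0417 s
robot covers v_R·T_r = 0.2500·0.2500 = 0.0625 m before braking
robot covers 0.2500·0.0417 − ½·6.0000·0.0417² = 0.0052 m while stopping
human closes 1.8000·0.2917 = 0.5250 m
residual clearance needed = 0.1200+0.0200+0.0250 = 0.1650 m
sum ≈ 0.0625+0.0052+0.5250+0.1650 ≈ 0.7577 m = S ✓

v_R_max = 1/4 m/s = 0.2500 m/s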